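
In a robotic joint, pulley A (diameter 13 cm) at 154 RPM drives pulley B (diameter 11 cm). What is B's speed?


Given: D1 = 13 cm, w1 = 154 RPM, D2 = 11 cm
Using D1*w1 = D2*w2
w2 = D1*w1 / D2
w2 = 13*154 / 11
w2 = 2002 / 11
w2 = 182 RPM

182 RPM


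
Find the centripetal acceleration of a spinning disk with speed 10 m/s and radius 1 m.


Given: v = 10 m/s, r = 1 m
Using a_c = v^2 / r
a_c = 10^2 / 1
a_c = 100 / 1
a_c = 100 m/s^2

100 m/s^2


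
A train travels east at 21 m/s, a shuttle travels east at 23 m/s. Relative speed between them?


Given: v_A = 21 m/s east, v_B = 23 m/s east
Both move in the same direction; relative speed = |v_A - v_B|
|21 - 23| = |-2|
= 2 m/s

2 m/s


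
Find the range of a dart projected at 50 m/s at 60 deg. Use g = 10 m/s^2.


Given: v0 = 50 m/s, theta = 60 deg, g = 10 m/s^2
sin(2*60) = sin(120) = sqrt(3)/2
Using R = v0^2 * sin(2*theta) / g
R = 50^2 * (sqrt(3)/2) / 10
R = 2500 * sqrt(3) / 20
R = 125*sqrt(3) m

125*sqrt(3) m


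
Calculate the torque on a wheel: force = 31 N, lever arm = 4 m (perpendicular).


Given: F = 31 N, r = 4 m, angle = 90 deg (perpendicular)
Using tau = F * r * sin(90)
sin(90) = 1
tau = 31 * 4 * 1
tau = 124 Nm

124 Nm


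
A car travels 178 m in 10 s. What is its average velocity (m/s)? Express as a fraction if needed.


Given: distance d = 178 m, time t = 10 s
Using v = d / t
v = 178 / 10
v = 89/5 m/s

89/5 m/s


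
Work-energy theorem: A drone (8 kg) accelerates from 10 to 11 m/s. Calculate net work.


Given: m = 8 kg, v0 = 10 m/s, v = 11 m/s
Using W = (1/2)*m*(v^2 - v0^2)
v^2 = 11^2 = 121
v0^2 = 10^2 = 100
v^2 - v0^2 = 121 - 100 = 21
W = (1/2)*8*21 = 84 J

84 J


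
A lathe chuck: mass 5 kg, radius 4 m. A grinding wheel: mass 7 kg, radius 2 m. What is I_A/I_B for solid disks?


Given: M1=5 kg, R1=4 m, M2=7 kg, R2=2 m
For a disk: I = (1/2)*M*R^2, so I_A/I_B = (M1*R1^2)/(M2*R2^2)
M1*R1^2 = 5*16 = 80
M2*R2^2 = 7*4 = 28
I_A/I_B = 80/28 = 20/7

20/7


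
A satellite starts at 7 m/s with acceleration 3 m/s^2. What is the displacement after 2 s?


Given: v0 = 7 m/s, a = 3 m/s^2, t = 2 s
Using s = v0*t + (1/2)*a*t^2
s = 7*2 + (1/2)*3*2^2
s = 14 + (1/2)*12
s = 14 + 6
s = 20

20 m


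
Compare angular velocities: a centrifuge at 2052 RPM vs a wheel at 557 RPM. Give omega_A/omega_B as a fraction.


Given: RPM_A = 2052, RPM_B = 557
omega = 2*pi*RPM/60, so omega_A/omega_B = RPM_A / RPM_B
omega_A/omega_B = 2052 / 557
omega_A/omega_B = 2052/557

2052/557


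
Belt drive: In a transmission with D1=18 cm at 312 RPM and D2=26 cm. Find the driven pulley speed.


Given: D1 = 18 cm, w1 = 312 RPM, D2 = 26 cm
Using D1*w1 = D2*w2
w2 = D1*w1 / D2
w2 = 18*312 / 26
w2 = 5616 / 26
w2 = 216 RPM

216 RPM


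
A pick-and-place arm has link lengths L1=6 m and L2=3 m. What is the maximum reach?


Given: L1 = 6 m, L2 = 3 m
For a 2-link planar arm, max reach = L1 + L2 (fully extended)
Max reach = 6 + 3
Max reach = 9 m

9 m


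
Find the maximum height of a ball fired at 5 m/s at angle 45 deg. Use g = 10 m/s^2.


Given: v0 = 5 m/s, theta = 45 deg, g = 10 m/s^2
sin^2(45) = 1/2
Using H = v0^2 * sin^2(theta) / (2*g)
H = 5^2 * 1/2 / (2*10)
H = 25 * 1/2 / 20
H = 25/2 / 20
H = 5/8 m

5/8 m


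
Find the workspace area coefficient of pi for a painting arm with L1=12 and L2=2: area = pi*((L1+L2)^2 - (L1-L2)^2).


Given: L1 = 12, L2 = 2
(L1+L2)^2 = (14)^2 = 196
(L1-L2)^2 = (10)^2 = 100
Difference = 196 - 100 = 96
This equals 4*L1*L2 = 4*12*2 = 96
Workspace area = 96*pi

96


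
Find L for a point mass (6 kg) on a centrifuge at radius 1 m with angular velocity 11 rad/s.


Given: m = 6 kg, r = 1 m, omega = 11 rad/s
For a point mass: I = m*r^2
I = 6*1^2 = 6*1 = 6
L = I*omega = 6*11
L = 66 kg*m^2/s

66 kg*m^2/s


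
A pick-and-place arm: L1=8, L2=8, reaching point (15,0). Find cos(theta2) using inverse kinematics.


Given: L1 = 8, L2 = 8, target (x, y) = (15, 0)
Using cos(theta2) = (x^2 + y^2 - L1^2 - L2^2) / (2*L1*L2)
x^2 + y^2 = 15^2 + 0 = 225
L1^2 + L2^2 = 64 + 64 = 128
Numerator = 225 - 128 = 97
Denominator = 2*8*8 = 128
cos(theta2) = 97/128 = 97/128

97/128


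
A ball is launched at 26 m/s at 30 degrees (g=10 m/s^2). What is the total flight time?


Given: v0 = 26 m/s, theta = 30 deg, g = 10 m/s^2
sin(30) = 1/2
Using T = 2*v0*sin(theta) / g
T = 2*26*1/2 / 10
T = 26 / 10
T = 13/5 s

13/5 s


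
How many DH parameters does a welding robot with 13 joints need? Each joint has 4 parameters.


Given: 13 joints, 4 DH parameters per joint (d, theta, a, alpha)
Total DH parameters = number_of_joints * 4
Total = 13 * 4
Total = 52

52


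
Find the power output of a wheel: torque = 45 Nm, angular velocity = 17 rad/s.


Given: tau = 45 Nm, omega = 17 rad/s
Using P = tau * omega
P = 45 * 17
P = 765 W

765 W


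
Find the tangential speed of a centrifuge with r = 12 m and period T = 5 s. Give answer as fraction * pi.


Given: radius r = 12 m, period T = 5 s
Using v = 2*pi*r / T
v = 2*pi*12 / 5
v = 24*pi / 5
v = 24/5*pi m/s

24/5*pi m/s


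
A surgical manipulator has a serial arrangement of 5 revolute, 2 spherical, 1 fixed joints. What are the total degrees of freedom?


Given: serial robot with 5 revolute, 2 spherical, 1 fixed joints
DOF contribution per joint type: revolute=1, prismatic=1, spherical=3, fixed=0
DOF = 5*1 + 2*3 + 1*0
DOF = 11

11


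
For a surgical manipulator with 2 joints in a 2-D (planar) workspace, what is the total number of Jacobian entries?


Given: task space dimension = 2, joints = 2
Jacobian is a 2 x 2 matrix
Total entries = rows * columns
Total = 2 * 2
Total = 4

4


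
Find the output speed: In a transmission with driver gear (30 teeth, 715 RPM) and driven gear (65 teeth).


Given: N1 = 30 teeth, w1 = 715 RPM, N2 = 65 teeth
Using N1*w1 = N2*w2
w2 = N1*w1 / N2
w2 = 30*715 / 65
w2 = 21450 / 65
w2 = 330 RPM

330 RPM


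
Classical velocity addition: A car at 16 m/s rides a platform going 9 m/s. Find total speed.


Given: object velocity = 16 m/s, platform velocity = 9 m/s (same direction)
Using classical velocity addition: v_total = v_object + v_platform
v_total = 16 + 9
v_total = 25 m/s

25 m/s


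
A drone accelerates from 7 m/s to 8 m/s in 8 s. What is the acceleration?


Given: initial velocity v0 = 7 m/s, final velocity v = 8 m/s, time t = 8 s
Using a = (v - v0) / t
a = (8 - 7) / 8
a = 1 / 8
a = 1/8 m/s^2

1/8 m/s^2


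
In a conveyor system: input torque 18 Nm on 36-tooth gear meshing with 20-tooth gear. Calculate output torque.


Given: N1 = 36, N2 = 20, T1 = 18 Nm
Using T2/T1 = N2/N1
T2 = T1 * N2 / N1
T2 = 18 * 20 / 36
T2 = 360 / 36
T2 = 10 Nm

10 Nm


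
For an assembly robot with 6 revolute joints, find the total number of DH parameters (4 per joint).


Given: 6 joints, 4 DH parameters per joint (d, theta, a, alpha)
Total DH parameters = number_of_joints * 4
Total = 6 * 4
Total = 24

24


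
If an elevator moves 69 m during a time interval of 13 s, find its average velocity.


Given: distance d = 69 m, time t = 13 s
Using v = d / t
v = 69 / 13
v = 69/13 m/s

69/13 m/s


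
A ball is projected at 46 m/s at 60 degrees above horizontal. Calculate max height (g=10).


Given: v0 = 46 m/s, theta = 60 deg, g = 10 m/s^2
sin^2(60) = 3/4
Using H = v0^2 * sin^2(theta) / (2*g)
H = 46^2 * 3/4 / (2*10)
H = 2116 * 3/4 / 20
H = 1587 / 20
H = 1587/20 m

1587/20 m


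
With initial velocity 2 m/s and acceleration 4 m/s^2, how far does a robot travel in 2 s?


Given: v0 = 2 m/s, a = 4 m/s^2, t = 2 s
Using s = v0*t + (1/2)*a*t^2
s = 2*2 + (1/2)*4*2^2
s = 4 + (1/2)*16
s = 4 + 8
s = 12

12 m


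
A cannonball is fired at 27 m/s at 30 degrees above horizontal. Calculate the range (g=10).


Given: v0 = 27 m/s, theta = 30 deg, g = 10 m/s^2
sin(2*30) = sin(60) = sqrt(3)/2
Using R = v0^2 * sin(2*theta) / g
R = 27^2 * (sqrt(3)/2) / 10
R = 729 * sqrt(3) / 20
R = 729/20*sqrt(3) m

729/20*sqrt(3) m


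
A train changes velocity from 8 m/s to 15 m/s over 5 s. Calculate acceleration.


Given: initial velocity v0 = 8 m/s, final velocity v = 15 m/s, time t = 5 s
Using a = (v - v0) / t
a = (15 - 8) / 5
a = 7 / 5
a = 7/5 m/s^2

7/5 m/s^2


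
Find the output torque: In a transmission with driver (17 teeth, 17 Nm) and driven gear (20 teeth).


Given: N1 = 17, N2 = 20, T1 = 17 Nm
Using T2/T1 = N2/N1
T2 = T1 * N2 / N1
T2 = 17 * 20 / 17
T2 = 340 / 17
T2 = 20 Nm

20 Nm


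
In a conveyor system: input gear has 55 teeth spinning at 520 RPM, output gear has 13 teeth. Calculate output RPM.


Given: N1 = 55 teeth, w1 = 520 RPM, N2 = 13 teeth
Using N1*w1 = N2*w2
w2 = N1*w1 / N2
w2 = 55*520 / 13
w2 = 28600 / 13
w2 = 2200 RPM

2200 RPM


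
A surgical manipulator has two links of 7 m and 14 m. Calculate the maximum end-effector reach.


Given: L1 = 7 m, L2 = 14 m
For a 2-link planar arm, max reach = L1 + L2 (fully extended)
Max reach = 7 + 14
Max reach = 21 m

21 m


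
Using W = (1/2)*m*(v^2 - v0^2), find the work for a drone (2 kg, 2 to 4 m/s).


Given: m = 2 kg, v0 = 2 m/s, v = 4 m/s
Using W = (1/2)*m*(v^2 - v0^2)
v^2 = 4^2 = 16
v0^2 = 2^2 = 4
v^2 - v0^2 = 16 - 4 = 12
W = (1/2)*2*12 = 12 J

12 J


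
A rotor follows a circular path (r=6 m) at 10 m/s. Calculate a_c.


Given: v = 10 m/s, r = 6 m
Using a_c = v^2 / r
a_c = 10^2 / 6
a_c = 100 / 6
a_c = 50/3 m/s^2

50/3 m/s^2


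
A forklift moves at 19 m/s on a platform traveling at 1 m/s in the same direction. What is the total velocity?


Given: object velocity = 19 m/s, platform velocity = 1 m/s (same direction)
Using classical velocity addition: v_total = v_object + v_platform
v_total = 19 + 1
v_total = 20 m/s

20 m/s


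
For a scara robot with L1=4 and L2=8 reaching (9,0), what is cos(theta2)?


Given: L1 = 4, L2 = 8, target (x, y) = (9, 0)
Using cos(theta2) = (x^2 + y^2 - L1^2 - L2^2) / (2*L1*L2)
x^2 + y^2 = 9^2 + 0 = 81
L1^2 + L2^2 = 16 + 64 = 80
Numerator = 81 - 80 = 1
Denominator = 2*4*8 = 64
cos(theta2) = 1/64 = 1/64

1/64


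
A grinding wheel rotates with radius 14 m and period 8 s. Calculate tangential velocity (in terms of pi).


Given: radius r = 14 m, period T = 8 s
Using v = 2*pi*r / T
v = 2*pi*14 / 8
v = 28*pi / 8
v = 7/2*pi m/s

7/2*pi m/s


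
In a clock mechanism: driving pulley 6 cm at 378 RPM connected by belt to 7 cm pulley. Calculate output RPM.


Given: D1 = 6 cm, w1 = 378 RPM, D2 = 7 cm
Using D1*w1 = D2*w2
w2 = D1*w1 / D2
w2 = 6*378 / 7
w2 = 2268 / 7
w2 = 324 RPM

324 RPM


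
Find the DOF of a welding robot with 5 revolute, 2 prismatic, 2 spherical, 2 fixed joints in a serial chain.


Given: serial robot with 5 revolute, 2 prismatic, 2 spherical, 2 fixed joints
DOF contribution per joint type: revolute=1, prismatic=1, spherical=3, fixed=0
DOF = 5*1 + 2*1 + 2*3 + 2*0
DOF = 13

13


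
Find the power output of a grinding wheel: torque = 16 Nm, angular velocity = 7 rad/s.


Given: tau = 16 Nm, omega = 7 rad/s
Using P = tau * omega
P = 16 * 7
P = 112 W

112 W


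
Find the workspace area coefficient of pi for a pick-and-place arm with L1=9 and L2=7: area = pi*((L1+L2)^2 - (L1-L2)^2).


Given: L1 = 9, L2 = 7
(L1+L2)^2 = (16)^2 = 256
(L1-L2)^2 = (2)^2 = 4
Difference = 256 - 4 = 252
This equals 4*L1*L2 = 4*9*7 = 252
Workspace area = 252*pi

252


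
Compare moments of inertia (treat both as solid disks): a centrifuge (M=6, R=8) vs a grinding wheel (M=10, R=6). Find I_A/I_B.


Given: M1=6 kg, R1=8 m, M2=10 kg, R2=6 m
For a disk: I = (1/2)*M*R^2, so I_A/I_B = (M1*R1^2)/(M2*R2^2)
M1*R1^2 = 6*64 = 384
M2*R2^2 = 10*36 = 360
I_A/I_B = 384/360 = 16/15

16/15


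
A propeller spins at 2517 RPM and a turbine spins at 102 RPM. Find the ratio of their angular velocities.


Given: RPM_A = 2517, RPM_B = 102
omega = 2*pi*RPM/60, so omega_A/omega_B = RPM_A / RPM_B
omega_A/omega_B = 2517 / 102
omega_A/omega_B = 839/34

839/34


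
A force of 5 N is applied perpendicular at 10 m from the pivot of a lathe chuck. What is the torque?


Given: F = 5 N, r = 10 m, angle = 90 deg (perpendicular)
Using tau = F * r * sin(90)
sin(90) = 1
tau = 5 * 10 * 1
tau = 50 Nm

50 Nm


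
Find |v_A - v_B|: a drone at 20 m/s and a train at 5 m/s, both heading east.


Given: v_A = 20 m/s east, v_B = 5 m/s east
Both move in the same direction; relative speed = |v_A - v_B|
|20 - 5| = |15|
= 15 m/s

15 m/s


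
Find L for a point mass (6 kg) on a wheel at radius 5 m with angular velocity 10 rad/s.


Given: m = 6 kg, r = 5 m, omega = 10 rad/s
For a point mass: I = m*r^2
I = 6*5^2 = 6*25 = 150
L = I*omega = 150*10
L = 1500 kg*m^2/s

1500 kg*m^2/s


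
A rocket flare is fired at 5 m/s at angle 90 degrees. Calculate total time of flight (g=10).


Given: v0 = 5 m/s, theta = 90 deg, g = 10 m/s^2
sin(90) = 1
Using T = 2*v0*sin(theta) / g
T = 2*5*1 / 10
T = 10 / 10
T = 1 s

1 s


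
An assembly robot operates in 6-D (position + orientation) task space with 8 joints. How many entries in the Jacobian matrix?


Given: task space dimension = 6, joints = 8
Jacobian is a 6 x 8 matrix
Total entries = rows * columns
Total = 6 * 8
Total = 48

48


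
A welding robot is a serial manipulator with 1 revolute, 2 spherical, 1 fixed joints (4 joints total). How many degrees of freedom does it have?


Given: serial robot with 1 revolute, 2 spherical, 1 fixed joints
DOF contribution per joint type: revolute=1, prismatic=1, spherical=3, fixed=0
DOF = 1*1 + 2*3 + 1*0
DOF = 7

7


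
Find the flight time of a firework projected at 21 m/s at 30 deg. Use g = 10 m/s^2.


Given: v0 = 21 m/s, theta = 30 deg, g = 10 m/s^2
sin(30) = 1/2
Using T = 2*v0*sin(theta) / g
T = 2*21*1/2 / 10
T = 21 / 10
T = 21/10 s

21/10 s


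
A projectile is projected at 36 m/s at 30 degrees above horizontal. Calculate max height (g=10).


Given: v0 = 36 m/s, theta = 30 deg, g = 10 m/s^2
sin^2(30) = 1/4
Using H = v0^2 * sin^2(theta) / (2*g)
H = 36^2 * 1/4 / (2*10)
H = 1296 * 1/4 / 20
H = 324 / 20
H = 81/5 m

81/5 m


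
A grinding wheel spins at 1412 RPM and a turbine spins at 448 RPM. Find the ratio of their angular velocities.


Given: RPM_A = 1412, RPM_B = 448
omega = 2*pi*RPM/60, so omega_A/omega_B = RPM_A / RPM_B
omega_A/omega_B = 1412 / 448
omega_A/omega_B = 353/112

353/112


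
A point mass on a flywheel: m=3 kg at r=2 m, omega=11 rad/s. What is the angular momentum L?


Given: m = 3 kg, r = 2 m, omega = 11 rad/s
For a point mass: I = m*r^2
I = 3*2^2 = 3*4 = 12
L = I*omega = 12*11
L = 132 kg*m^2/s

132 kg*m^2/s


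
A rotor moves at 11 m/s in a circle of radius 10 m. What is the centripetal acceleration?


Given: v = 11 m/s, r = 10 m
Using a_c = v^2 / r
a_c = 11^2 / 10
a_c = 121 / 10
a_c = 121/10 m/s^2

121/10 m/s^2


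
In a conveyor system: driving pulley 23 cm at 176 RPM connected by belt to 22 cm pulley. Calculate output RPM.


Given: D1 = 23 cm, w1 = 176 RPM, D2 = 22 cm
Using D1*w1 = D2*w2
w2 = D1*w1 / D2
w2 = 23*176 / 22
w2 = 4048 / 22
w2 = 184 RPM

184 RPM


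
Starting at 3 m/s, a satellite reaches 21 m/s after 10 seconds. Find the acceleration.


Given: initial velocity v0 = 3 m/s, final velocity v = 21 m/s, time t = 10 s
Using a = (v - v0) / t
a = (21 - 3) / 10
a = 18 / 10
a = 9/5 m/s^2

9/5 m/s^2


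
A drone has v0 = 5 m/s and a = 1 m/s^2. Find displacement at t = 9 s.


Given: v0 = 5 m/s, a = 1 m/s^2, t = 9 s
Using s = v0*t + (1/2)*a*t^2
s = 5*9 + (1/2)*1*9^2
s = 45 + (1/2)*81
s = 45 + 81/2
s = 171/2

171/2 m


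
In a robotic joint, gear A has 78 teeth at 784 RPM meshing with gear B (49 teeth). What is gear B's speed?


Given: N1 = 78 teeth, w1 = 784 RPM, N2 = 49 teeth
Using N1*w1 = N2*w2
w2 = N1*w1 / N2
w2 = 78*784 / 49
w2 = 61152 / 49
w2 = 1248 RPM

1248 RPM


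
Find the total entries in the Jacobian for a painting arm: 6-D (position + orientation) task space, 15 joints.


Given: task space dimension = 6, joints = 15
Jacobian is a 6 x 15 matrix
Total entries = rows * columns
Total = 6 * 15
Total = 90

90


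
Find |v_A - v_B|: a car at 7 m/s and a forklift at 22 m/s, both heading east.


Given: v_A = 7 m/s east, v_B = 22 m/s east
Both move in the same direction; relative speed = |v_A - v_B|
|7 - 22| = |-15|
= 15 m/s

15 m/s


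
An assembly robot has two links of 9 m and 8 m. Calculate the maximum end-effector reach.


Given: L1 = 9 m, L2 = 8 m
For a 2-link planar arm, max reach = L1 + L2 (fully extended)
Max reach = 9 + 8
Max reach = 17 m

17 m


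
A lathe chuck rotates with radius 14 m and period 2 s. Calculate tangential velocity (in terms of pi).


Given: radius r = 14 m, period T = 2 s
Using v = 2*pi*r / T
v = 2*pi*14 / 2
v = 28*pi / 2
v = 14*pi m/s

14*pi m/s


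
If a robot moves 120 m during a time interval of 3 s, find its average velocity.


Given: distance d = 120 m, time t = 3 s
Using v = d / t
v = 120 / 3
v = 40 m/s

40 m/s


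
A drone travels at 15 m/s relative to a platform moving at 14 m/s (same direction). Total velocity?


Given: object velocity = 15 m/s, platform velocity = 14 m/s (same direction)
Using classical velocity addition: v_total = v_object + v_platform
v_total = 15 + 14
v_total = 29 m/s

29 m/s


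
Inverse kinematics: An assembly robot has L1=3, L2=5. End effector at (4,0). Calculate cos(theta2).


Given: L1 = 3, L2 = 5, target (x, y) = (4, 0)
Using cos(theta2) = (x^2 + y^2 - L1^2 - L2^2) / (2*L1*L2)
x^2 + y^2 = 4^2 + 0 = 16
L1^2 + L2^2 = 9 + 25 = 34
Numerator = 16 - 34 = -18
Denominator = 2*3*5 = 30
cos(theta2) = -18/30 = -3/5

-3/5


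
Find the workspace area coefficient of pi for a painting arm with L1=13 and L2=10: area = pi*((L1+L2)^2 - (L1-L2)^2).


Given: L1 = 13, L2 = 10
(L1+L2)^2 = (23)^2 = 529
(L1-L2)^2 = (3)^2 = 9
Difference = 529 - 9 = 520
This equals 4*L1*L2 = 4*13*10 = 520
Workspace area = 520*pi

520


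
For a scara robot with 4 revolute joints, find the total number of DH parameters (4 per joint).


Given: 4 joints, 4 DH parameters per joint (d, theta, a, alpha)
Total DH parameters = number_of_joints * 4
Total = 4 * 4
Total = 16

16


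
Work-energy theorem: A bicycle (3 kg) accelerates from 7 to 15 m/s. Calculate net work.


Given: m = 3 kg, v0 = 7 m/s, v = 15 m/s
Using W = (1/2)*m*(v^2 - v0^2)
v^2 = 15^2 = 225
v0^2 = 7^2 = 49
v^2 - v0^2 = 225 - 49 = 176
W = (1/2)*3*176 = 264 J

264 J


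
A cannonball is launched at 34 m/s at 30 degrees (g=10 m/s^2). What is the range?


Given: v0 = 34 m/s, theta = 30 deg, g = 10 m/s^2
sin(2*30) = sin(60) = sqrt(3)/2
Using R = v0^2 * sin(2*theta) / g
R = 34^2 * (sqrt(3)/2) / 10
R = 1156 * sqrt(3) / 20
R = 289/5*sqrt(3) m

289/5*sqrt(3) m


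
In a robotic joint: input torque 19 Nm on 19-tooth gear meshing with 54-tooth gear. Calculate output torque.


Given: N1 = 19, N2 = 54, T1 = 19 Nm
Using T2/T1 = N2/N1
T2 = T1 * N2 / N1
T2 = 19 * 54 / 19
T2 = 1026 / 19
T2 = 54 Nm

54 Nm


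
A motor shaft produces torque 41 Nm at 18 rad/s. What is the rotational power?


Given: tau = 41 Nm, omega = 18 rad/s
Using P = tau * omega
P = 41 * 18
P = 738 W

738 W


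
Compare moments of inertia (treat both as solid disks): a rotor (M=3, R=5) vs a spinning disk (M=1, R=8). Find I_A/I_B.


Given: M1=3 kg, R1=5 m, M2=1 kg, R2=8 m
For a disk: I = (1/2)*M*R^2, so I_A/I_B = (M1*R1^2)/(M2*R2^2)
M1*R1^2 = 3*25 = 75
M2*R2^2 = 1*64 = 64
I_A/I_B = 75/64 = 75/64

75/64


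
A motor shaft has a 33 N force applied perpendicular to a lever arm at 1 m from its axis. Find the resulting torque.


Given: F = 33 N, r = 1 m, angle = 90 deg (perpendicular)
Using tau = F * r * sin(90)
sin(90) = 1
tau = 33 * 1 * 1
tau = 33 Nm

33 Nm


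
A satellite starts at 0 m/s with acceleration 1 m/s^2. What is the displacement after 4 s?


Given: v0 = 0 m/s, a = 1 m/s^2, t = 4 s
Using s = v0*t + (1/2)*a*t^2
s = 0*4 + (1/2)*1*4^2
s = 0 + (1/2)*16
s = 0 + 8
s = 8

8 m


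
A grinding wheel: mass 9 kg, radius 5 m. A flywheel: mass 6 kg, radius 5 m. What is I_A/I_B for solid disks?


Given: M1=9 kg, R1=5 m, M2=6 kg, R2=5 m
For a disk: I = (1/2)*M*R^2, so I_A/I_B = (M1*R1^2)/(M2*R2^2)
M1*R1^2 = 9*25 = 225
M2*R2^2 = 6*25 = 150
I_A/I_B = 225/150 = 3/2

3/2


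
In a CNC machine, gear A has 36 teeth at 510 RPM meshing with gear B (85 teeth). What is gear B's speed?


Given: N1 = 36 teeth, w1 = 510 RPM, N2 = 85 teeth
Using N1*w1 = N2*w2
w2 = N1*w1 / N2
w2 = 36*510 / 85
w2 = 18360 / 85
w2 = 216 RPM

216 RPM


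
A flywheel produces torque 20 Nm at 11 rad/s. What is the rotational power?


Given: tau = 20 Nm, omega = 11 rad/s
Using P = tau * omega
P = 20 * 11
P = 220 W

220 W


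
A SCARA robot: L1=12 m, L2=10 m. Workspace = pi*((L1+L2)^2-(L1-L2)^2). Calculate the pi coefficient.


Given: L1 = 12, L2 = 10
(L1+L2)^2 = (22)^2 = 484
(L1-L2)^2 = (2)^2 = 4
Difference = 484 - 4 = 480
This equals 4*L1*L2 = 4*12*10 = 480
Workspace area = 480*pi

480


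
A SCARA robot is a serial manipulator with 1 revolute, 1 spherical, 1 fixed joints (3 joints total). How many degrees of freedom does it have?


Given: serial robot with 1 revolute, 1 spherical, 1 fixed joints
DOF contribution per joint type: revolute=1, prismatic=1, spherical=3, fixed=0
DOF = 1*1 + 1*3 + 1*0
DOF = 4

4


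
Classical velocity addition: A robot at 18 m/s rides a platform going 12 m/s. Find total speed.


Given: object velocity = 18 m/s, platform velocity = 12 m/s (same direction)
Using classical velocity addition: v_total = v_object + v_platform
v_total = 18 + 12
v_total = 30 m/s

30 m/s


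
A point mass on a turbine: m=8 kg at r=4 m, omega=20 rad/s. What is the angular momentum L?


Given: m = 8 kg, r = 4 m, omega = 20 rad/s
For a point mass: I = m*r^2
I = 8*4^2 = 8*16 = 128
L = I*omega = 128*20
L = 2560 kg*m^2/s

2560 kg*m^2/s


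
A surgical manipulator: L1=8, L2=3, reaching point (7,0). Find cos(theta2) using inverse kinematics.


Given: L1 = 8, L2 = 3, target (x, y) = (7, 0)
Using cos(theta2) = (x^2 + y^2 - L1^2 - L2^2) / (2*L1*L2)
x^2 + y^2 = 7^2 + 0 = 49
L1^2 + L2^2 = 64 + 9 = 73
Numerator = 49 - 73 = -24
Denominator = 2*8*3 = 48
cos(theta2) = -24/48 = -1/2

-1/2


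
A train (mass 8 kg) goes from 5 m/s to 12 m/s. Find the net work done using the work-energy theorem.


Given: m = 8 kg, v0 = 5 m/s, v = 12 m/s
Using W = (1/2)*m*(v^2 - v0^2)
v^2 = 12^2 = 144
v0^2 = 5^2 = 25
v^2 - v0^2 = 144 - 25 = 119
W = (1/2)*8*119 = 476 J

476 J


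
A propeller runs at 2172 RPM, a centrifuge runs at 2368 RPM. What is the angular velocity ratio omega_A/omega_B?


Given: RPM_A = 2172, RPM_B = 2368
omega = 2*pi*RPM/60, so omega_A/omega_B = RPM_A / RPM_B
omega_A/omega_B = 2172 / 2368
omega_A/omega_B = 543/592

543/592


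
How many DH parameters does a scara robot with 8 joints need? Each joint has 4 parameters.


Given: 8 joints, 4 DH parameters per joint (d, theta, a, alpha)
Total DH parameters = number_of_joints * 4
Total = 8 * 4
Total = 32

32


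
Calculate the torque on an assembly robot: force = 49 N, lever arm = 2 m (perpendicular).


Given: F = 49 N, r = 2 m, angle = 90 deg (perpendicular)
Using tau = F * r * sin(90)
sin(90) = 1
tau = 49 * 2 * 1
tau = 98 Nm

98 Nm


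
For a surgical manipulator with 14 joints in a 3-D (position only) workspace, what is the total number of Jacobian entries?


Given: task space dimension = 3, joints = 14
Jacobian is a 3 x 14 matrix
Total entries = rows * columns
Total = 3 * 14
Total = 42

42


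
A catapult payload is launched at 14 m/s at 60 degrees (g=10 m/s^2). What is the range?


Given: v0 = 14 m/s, theta = 60 deg, g = 10 m/s^2
sin(2*60) = sin(120) = sqrt(3)/2
Using R = v0^2 * sin(2*theta) / g
R = 14^2 * (sqrt(3)/2) / 10
R = 196 * sqrt(3) / 20
R = 49/5*sqrt(3) m

49/5*sqrt(3) m


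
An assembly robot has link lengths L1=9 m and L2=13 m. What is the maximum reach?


Given: L1 = 9 m, L2 = 13 m
For a 2-link planar arm, max reach = L1 + L2 (fully extended)
Max reach = 9 + 13
Max reach = 22 m

22 m


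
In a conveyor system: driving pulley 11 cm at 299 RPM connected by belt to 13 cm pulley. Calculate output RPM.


Given: D1 = 11 cm, w1 = 299 RPM, D2 = 13 cm
Using D1*w1 = D2*w2
w2 = D1*w1 / D2
w2 = 11*299 / 13
w2 = 3289 / 13
w2 = 253 RPM

253 RPM


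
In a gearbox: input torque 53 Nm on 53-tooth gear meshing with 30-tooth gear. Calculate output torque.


Given: N1 = 53, N2 = 30, T1 = 53 Nm
Using T2/T1 = N2/N1
T2 = T1 * N2 / N1
T2 = 53 * 30 / 53
T2 = 1590 / 53
T2 = 30 Nm

30 Nm


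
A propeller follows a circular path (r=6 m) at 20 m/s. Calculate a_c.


Given: v = 20 m/s, r = 6 m
Using a_c = v^2 / r
a_c = 20^2 / 6
a_c = 400 / 6
a_c = 200/3 m/s^2

200/3 m/s^2


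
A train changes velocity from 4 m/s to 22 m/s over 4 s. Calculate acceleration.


Given: initial velocity v0 = 4 m/s, final velocity v = 22 m/s, time t = 4 s
Using a = (v - v0) / t
a = (22 - 4) / 4
a = 18 / 4
a = 9/2 m/s^2

9/2 m/s^2


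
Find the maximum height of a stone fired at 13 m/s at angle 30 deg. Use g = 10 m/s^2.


Given: v0 = 13 m/s, theta = 30 deg, g = 10 m/s^2
sin^2(30) = 1/4
Using H = v0^2 * sin^2(theta) / (2*g)
H = 13^2 * 1/4 / (2*10)
H = 169 * 1/4 / 20
H = 169/4 / 20
H = 169/80 m

169/80 m


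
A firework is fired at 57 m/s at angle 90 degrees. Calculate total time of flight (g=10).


Given: v0 = 57 m/s, theta = 90 deg, g = 10 m/s^2
sin(90) = 1
Using T = 2*v0*sin(theta) / g
T = 2*57*1 / 10
T = 114 / 10
T = 57/5 s

57/5 s


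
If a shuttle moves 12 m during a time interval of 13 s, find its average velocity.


Given: distance d = 12 m, time t = 13 s
Using v = d / t
v = 12 / 13
v = 12/13 m/s

12/13 m/s


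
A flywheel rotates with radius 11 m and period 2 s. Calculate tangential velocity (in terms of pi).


Given: radius r = 11 m, period T = 2 s
Using v = 2*pi*r / T
v = 2*pi*11 / 2
v = 22*pi / 2
v = 11*pi m/s

11*pi m/s


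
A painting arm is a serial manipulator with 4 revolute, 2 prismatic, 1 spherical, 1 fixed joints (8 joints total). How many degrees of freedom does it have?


Given: serial robot with 4 revolute, 2 prismatic, 1 spherical, 1 fixed joints
DOF contribution per joint type: revolute=1, prismatic=1, spherical=3, fixed=0
DOF = 4*1 + 2*1 + 1*3 + 1*0
DOF = 9

9


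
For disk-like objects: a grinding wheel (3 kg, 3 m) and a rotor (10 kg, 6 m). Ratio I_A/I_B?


Given: M1=3 kg, R1=3 m, M2=10 kg, R2=6 m
For a disk: I = (1/2)*M*R^2, so I_A/I_B = (M1*R1^2)/(M2*R2^2)
M1*R1^2 = 3*9 = 27
M2*R2^2 = 10*36 = 360
I_A/I_B = 27/360 = 3/40

3/40


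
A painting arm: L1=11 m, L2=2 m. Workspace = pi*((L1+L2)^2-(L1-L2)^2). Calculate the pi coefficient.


Given: L1 = 11, L2 = 2
(L1+L2)^2 = (13)^2 = 169
(L1-L2)^2 = (9)^2 = 81
Difference = 169 - 81 = 88
This equals 4*L1*L2 = 4*11*2 = 88
Workspace area = 88*pi

88


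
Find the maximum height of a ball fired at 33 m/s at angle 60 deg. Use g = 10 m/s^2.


Given: v0 = 33 m/s, theta = 60 deg, g = 10 m/s^2
sin^2(60) = 3/4
Using H = v0^2 * sin^2(theta) / (2*g)
H = 33^2 * 3/4 / (2*10)
H = 1089 * 3/4 / 20
H = 3267/4 / 20
H = 3267/80 m

3267/80 m


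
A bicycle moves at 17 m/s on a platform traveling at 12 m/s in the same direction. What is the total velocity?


Given: object velocity = 17 m/s, platform velocity = 12 m/s (same direction)
Using classical velocity addition: v_total = v_object + v_platform
v_total = 17 + 12
v_total = 29 m/s

29 m/s


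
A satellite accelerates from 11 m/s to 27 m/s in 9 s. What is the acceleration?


Given: initial velocity v0 = 11 m/s, final velocity v = 27 m/s, time t = 9 s
Using a = (v - v0) / t
a = (27 - 11) / 9
a = 16 / 9
a = 16/9 m/s^2

16/9 m/s^2


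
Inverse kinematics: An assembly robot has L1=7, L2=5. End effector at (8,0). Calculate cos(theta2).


Given: L1 = 7, L2 = 5, target (x, y) = (8, 0)
Using cos(theta2) = (x^2 + y^2 - L1^2 - L2^2) / (2*L1*L2)
x^2 + y^2 = 8^2 + 0 = 64
L1^2 + L2^2 = 49 + 25 = 74
Numerator = 64 - 74 = -10
Denominator = 2*7*5 = 70
cos(theta2) = -10/70 = -1/7

-1/7


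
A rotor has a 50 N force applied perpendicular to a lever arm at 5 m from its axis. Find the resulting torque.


Given: F = 50 N, r = 5 m, angle = 90 deg (perpendicular)
Using tau = F * r * sin(90)
sin(90) = 1
tau = 50 * 5 * 1
tau = 250 Nm

250 Nm


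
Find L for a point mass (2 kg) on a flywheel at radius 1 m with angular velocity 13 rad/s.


Given: m = 2 kg, r = 1 m, omega = 13 rad/s
For a point mass: I = m*r^2
I = 2*1^2 = 2*1 = 2
L = I*omega = 2*13
L = 26 kg*m^2/s

26 kg*m^2/s


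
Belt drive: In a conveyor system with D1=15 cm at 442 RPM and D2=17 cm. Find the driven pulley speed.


Given: D1 = 15 cm, w1 = 442 RPM, D2 = 17 cm
Using D1*w1 = D2*w2
w2 = D1*w1 / D2
w2 = 15*442 / 17
w2 = 6630 / 17
w2 = 390 RPM

390 RPM


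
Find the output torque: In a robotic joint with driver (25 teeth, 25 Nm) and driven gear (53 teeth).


Given: N1 = 25, N2 = 53, T1 = 25 Nm
Using T2/T1 = N2/N1
T2 = T1 * N2 / N1
T2 = 25 * 53 / 25
T2 = 1325 / 25
T2 = 53 Nm

53 Nm


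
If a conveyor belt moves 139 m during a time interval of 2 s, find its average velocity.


Given: distance d = 139 m, time t = 2 s
Using v = d / t
v = 139 / 2
v = 139/2 m/s

139/2 m/s


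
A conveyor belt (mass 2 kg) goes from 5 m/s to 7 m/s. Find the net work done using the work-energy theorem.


Given: m = 2 kg, v0 = 5 m/s, v = 7 m/s
Using W = (1/2)*m*(v^2 - v0^2)
v^2 = 7^2 = 49
v0^2 = 5^2 = 25
v^2 - v0^2 = 49 - 25 = 24
W = (1/2)*2*24 = 24 J

24 J


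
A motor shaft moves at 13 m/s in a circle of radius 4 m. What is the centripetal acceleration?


Given: v = 13 m/s, r = 4 m
Using a_c = v^2 / r
a_c = 13^2 / 4
a_c = 169 / 4
a_c = 169/4 m/s^2

169/4 m/s^2


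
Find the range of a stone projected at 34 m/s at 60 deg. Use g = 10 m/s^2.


Given: v0 = 34 m/s, theta = 60 deg, g = 10 m/s^2
sin(2*60) = sin(120) = sqrt(3)/2
Using R = v0^2 * sin(2*theta) / g
R = 34^2 * (sqrt(3)/2) / 10
R = 1156 * sqrt(3) / 20
R = 289/5*sqrt(3) m

289/5*sqrt(3) m


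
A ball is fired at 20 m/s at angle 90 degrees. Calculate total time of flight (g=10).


Given: v0 = 20 m/s, theta = 90 deg, g = 10 m/s^2
sin(90) = 1
Using T = 2*v0*sin(theta) / g
T = 2*20*1 / 10
T = 40 / 10
T = 4 s

4 s


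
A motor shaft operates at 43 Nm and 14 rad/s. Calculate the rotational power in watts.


Given: tau = 43 Nm, omega = 14 rad/s
Using P = tau * omega
P = 43 * 14
P = 602 W

602 W


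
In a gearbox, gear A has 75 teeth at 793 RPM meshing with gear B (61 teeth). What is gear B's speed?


Given: N1 = 75 teeth, w1 = 793 RPM, N2 = 61 teeth
Using N1*w1 = N2*w2
w2 = N1*w1 / N2
w2 = 75*793 / 61
w2 = 59475 / 61
w2 = 975 RPM

975 RPM


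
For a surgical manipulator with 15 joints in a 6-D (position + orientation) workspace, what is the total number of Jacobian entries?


Given: task space dimension = 6, joints = 15
Jacobian is a 6 x 15 matrix
Total entries = rows * columns
Total = 6 * 15
Total = 90

90


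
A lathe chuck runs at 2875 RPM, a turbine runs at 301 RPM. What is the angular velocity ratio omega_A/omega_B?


Given: RPM_A = 2875, RPM_B = 301
omega = 2*pi*RPM/60, so omega_A/omega_B = RPM_A / RPM_B
omega_A/omega_B = 2875 / 301
omega_A/omega_B = 2875/301

2875/301


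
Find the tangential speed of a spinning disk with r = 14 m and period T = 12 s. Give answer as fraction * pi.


Given: radius r = 14 m, period T = 12 s
Using v = 2*pi*r / T
v = 2*pi*14 / 12
v = 28*pi / 12
v = 7/3*pi m/s

7/3*pi m/s


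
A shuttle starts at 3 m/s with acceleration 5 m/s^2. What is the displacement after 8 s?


Given: v0 = 3 m/s, a = 5 m/s^2, t = 8 s
Using s = v0*t + (1/2)*a*t^2
s = 3*8 + (1/2)*5*8^2
s = 24 + (1/2)*320
s = 24 + 160
s = 184

184 m


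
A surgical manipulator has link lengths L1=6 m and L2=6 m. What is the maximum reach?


Given: L1 = 6 m, L2 = 6 m
For a 2-link planar arm, max reach = L1 + L2 (fully extended)
Max reach = 6 + 6
Max reach = 12 m

12 m


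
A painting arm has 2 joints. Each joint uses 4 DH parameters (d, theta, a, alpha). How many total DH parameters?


Given: 2 joints, 4 DH parameters per joint (d, theta, a, alpha)
Total DH parameters = number_of_joints * 4
Total = 2 * 4
Total = 8

8


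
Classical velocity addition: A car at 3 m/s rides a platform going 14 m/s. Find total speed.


Given: object velocity = 3 m/s, platform velocity = 14 m/s (same direction)
Using classical velocity addition: v_total = v_object + v_platform
v_total = 3 + 14
v_total = 17 m/s

17 m/s


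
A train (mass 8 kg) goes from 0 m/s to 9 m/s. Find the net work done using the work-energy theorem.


Given: m = 8 kg, v0 = 0 m/s, v = 9 m/s
Using W = (1/2)*m*(v^2 - v0^2)
v^2 = 9^2 = 81
v0^2 = 0^2 = 0
v^2 - v0^2 = 81 - 0 = 81
W = (1/2)*8*81 = 324 J

324 J


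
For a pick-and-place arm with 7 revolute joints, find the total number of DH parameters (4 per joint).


Given: 7 joints, 4 DH parameters per joint (d, theta, a, alpha)
Total DH parameters = number_of_joints * 4
Total = 7 * 4
Total = 28

28


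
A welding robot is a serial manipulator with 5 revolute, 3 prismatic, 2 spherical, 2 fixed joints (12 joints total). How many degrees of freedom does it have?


Given: serial robot with 5 revolute, 3 prismatic, 2 spherical, 2 fixed joints
DOF contribution per joint type: revolute=1, prismatic=1, spherical=3, fixed=0
DOF = 5*1 + 3*1 + 2*3 + 2*0
DOF = 14

14


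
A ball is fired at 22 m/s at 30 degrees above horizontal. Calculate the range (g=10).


Given: v0 = 22 m/s, theta = 30 deg, g = 10 m/s^2
sin(2*30) = sin(60) = sqrt(3)/2
Using R = v0^2 * sin(2*theta) / g
R = 22^2 * (sqrt(3)/2) / 10
R = 484 * sqrt(3) / 20
R = 121/5*sqrt(3) m

121/5*sqrt(3) m


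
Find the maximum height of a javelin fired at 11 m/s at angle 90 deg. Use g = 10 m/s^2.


Given: v0 = 11 m/s, theta = 90 deg, g = 10 m/s^2
sin^2(90) = 1
Using H = v0^2 * sin^2(theta) / (2*g)
H = 11^2 * 1 / (2*10)
H = 121 * 1 / 20
H = 121 / 20
H = 121/20 m

121/20 m


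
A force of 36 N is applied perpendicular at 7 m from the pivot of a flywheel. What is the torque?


Given: F = 36 N, r = 7 m, angle = 90 deg (perpendicular)
Using tau = F * r * sin(90)
sin(90) = 1
tau = 36 * 7 * 1
tau = 252 Nm

252 Nm


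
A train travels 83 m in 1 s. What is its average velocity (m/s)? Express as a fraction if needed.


Given: distance d = 83 m, time t = 1 s
Using v = d / t
v = 83 / 1
v = 83 m/s

83 m/s


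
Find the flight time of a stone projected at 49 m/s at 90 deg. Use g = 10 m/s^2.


Given: v0 = 49 m/s, theta = 90 deg, g = 10 m/s^2
sin(90) = 1
Using T = 2*v0*sin(theta) / g
T = 2*49*1 / 10
T = 98 / 10
T = 49/5 s

49/5 s


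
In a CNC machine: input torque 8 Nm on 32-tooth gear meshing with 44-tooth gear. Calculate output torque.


Given: N1 = 32, N2 = 44, T1 = 8 Nm
Using T2/T1 = N2/N1
T2 = T1 * N2 / N1
T2 = 8 * 44 / 32
T2 = 352 / 32
T2 = 11 Nm

11 Nm


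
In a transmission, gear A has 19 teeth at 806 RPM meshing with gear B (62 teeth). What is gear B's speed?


Given: N1 = 19 teeth, w1 = 806 RPM, N2 = 62 teeth
Using N1*w1 = N2*w2
w2 = N1*w1 / N2
w2 = 19*806 / 62
w2 = 15314 / 62
w2 = 247 RPM

247 RPM


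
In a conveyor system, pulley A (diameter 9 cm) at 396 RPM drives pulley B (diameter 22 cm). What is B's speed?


Given: D1 = 9 cm, w1 = 396 RPM, D2 = 22 cm
Using D1*w1 = D2*w2
w2 = D1*w1 / D2
w2 = 9*396 / 22
w2 = 3564 / 22
w2 = 162 RPM

162 RPM


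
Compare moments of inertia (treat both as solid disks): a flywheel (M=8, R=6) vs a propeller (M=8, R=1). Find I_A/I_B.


Given: M1=8 kg, R1=6 m, M2=8 kg, R2=1 m
For a disk: I = (1/2)*M*R^2, so I_A/I_B = (M1*R1^2)/(M2*R2^2)
M1*R1^2 = 8*36 = 288
M2*R2^2 = 8*1 = 8
I_A/I_B = 288/8 = 36

36


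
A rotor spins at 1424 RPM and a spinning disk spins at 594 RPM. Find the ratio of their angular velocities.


Given: RPM_A = 1424, RPM_B = 594
omega = 2*pi*RPM/60, so omega_A/omega_B = RPM_A / RPM_B
omega_A/omega_B = 1424 / 594
omega_A/omega_B = 712/297

712/297


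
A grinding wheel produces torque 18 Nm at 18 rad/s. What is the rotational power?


Given: tau = 18 Nm, omega = 18 rad/s
Using P = tau * omega
P = 18 * 18
P = 324 W

324 W


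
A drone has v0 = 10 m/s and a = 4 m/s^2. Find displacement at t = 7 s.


Given: v0 = 10 m/s, a = 4 m/s^2, t = 7 s
Using s = v0*t + (1/2)*a*t^2
s = 10*7 + (1/2)*4*7^2
s = 70 + (1/2)*196
s = 70 + 98
s = 168

168 m


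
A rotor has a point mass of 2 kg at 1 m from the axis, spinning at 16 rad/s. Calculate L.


Given: m = 2 kg, r = 1 m, omega = 16 rad/s
For a point mass: I = m*r^2
I = 2*1^2 = 2*1 = 2
L = I*omega = 2*16
L = 32 kg*m^2/s

32 kg*m^2/s


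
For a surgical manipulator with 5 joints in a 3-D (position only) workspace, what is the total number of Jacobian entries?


Given: task space dimension = 3, joints = 5
Jacobian is a 3 x 5 matrix
Total entries = rows * columns
Total = 3 * 5
Total = 15

15


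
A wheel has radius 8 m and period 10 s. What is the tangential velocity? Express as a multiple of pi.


Given: radius r = 8 m, period T = 10 s
Using v = 2*pi*r / T
v = 2*pi*8 / 10
v = 16*pi / 10
v = 8/5*pi m/s

8/5*pi m/s


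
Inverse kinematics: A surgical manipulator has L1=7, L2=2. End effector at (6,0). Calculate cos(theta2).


Given: L1 = 7, L2 = 2, target (x, y) = (6, 0)
Using cos(theta2) = (x^2 + y^2 - L1^2 - L2^2) / (2*L1*L2)
x^2 + y^2 = 6^2 + 0 = 36
L1^2 + L2^2 = 49 + 4 = 53
Numerator = 36 - 53 = -17
Denominator = 2*7*2 = 28
cos(theta2) = -17/28 = -17/28

-17/28


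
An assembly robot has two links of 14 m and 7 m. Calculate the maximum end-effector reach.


Given: L1 = 14 m, L2 = 7 m
For a 2-link planar arm, max reach = L1 + L2 (fully extended)
Max reach = 14 + 7
Max reach = 21 m

21 m


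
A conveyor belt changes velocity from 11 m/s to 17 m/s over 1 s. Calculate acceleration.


Given: initial velocity v0 = 11 m/s, final velocity v = 17 m/s, time t = 1 s
Using a = (v - v0) / t
a = (17 - 11) / 1
a = 6 / 1
a = 6 m/s^2

6 m/s^2


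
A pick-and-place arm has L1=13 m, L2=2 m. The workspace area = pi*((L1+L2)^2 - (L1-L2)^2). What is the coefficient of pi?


Given: L1 = 13, L2 = 2
(L1+L2)^2 = (15)^2 = 225
(L1-L2)^2 = (11)^2 = 121
Difference = 225 - 121 = 104
This equals 4*L1*L2 = 4*13*2 = 104
Workspace area = 104*pi

104


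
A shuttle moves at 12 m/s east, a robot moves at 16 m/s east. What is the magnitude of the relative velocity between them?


Given: v_A = 12 m/s east, v_B = 16 m/s east
Both move in the same direction; relative speed = |v_A - v_B|
|12 - 16| = |-4|
= 4 m/s

4 m/s


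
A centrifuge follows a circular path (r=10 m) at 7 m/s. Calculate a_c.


Given: v = 7 m/s, r = 10 m
Using a_c = v^2 / r
a_c = 7^2 / 10
a_c = 49 / 10
a_c = 49/10 m/s^2

49/10 m/s^2


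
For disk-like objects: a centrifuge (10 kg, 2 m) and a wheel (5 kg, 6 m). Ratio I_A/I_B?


Given: M1=10 kg, R1=2 m, M2=5 kg, R2=6 m
For a disk: I = (1/2)*M*R^2, so I_A/I_B = (M1*R1^2)/(M2*R2^2)
M1*R1^2 = 10*4 = 40
M2*R2^2 = 5*36 = 180
I_A/I_B = 40/180 = 2/9

2/9


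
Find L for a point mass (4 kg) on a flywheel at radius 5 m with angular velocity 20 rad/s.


Given: m = 4 kg, r = 5 m, omega = 20 rad/s
For a point mass: I = m*r^2
I = 4*5^2 = 4*25 = 100
L = I*omega = 100*20
L = 2000 kg*m^2/s

2000 kg*m^2/s


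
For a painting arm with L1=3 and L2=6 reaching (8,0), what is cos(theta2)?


Given: L1 = 3, L2 = 6, target (x, y) = (8, 0)
Using cos(theta2) = (x^2 + y^2 - L1^2 - L2^2) / (2*L1*L2)
x^2 + y^2 = 8^2 + 0 = 64
L1^2 + L2^2 = 9 + 36 = 45
Numerator = 64 - 45 = 19
Denominator = 2*3*6 = 36
cos(theta2) = 19/36 = 19/36

19/36


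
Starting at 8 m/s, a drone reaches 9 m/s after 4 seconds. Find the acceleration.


Given: initial velocity v0 = 8 m/s, final velocity v = 9 m/s, time t = 4 s
Using a = (v - v0) / t
a = (9 - 8) / 4
a = 1 / 4
a = 1/4 m/s^2

1/4 m/s^2


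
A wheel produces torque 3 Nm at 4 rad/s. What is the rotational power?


Given: tau = 3 Nm, omega = 4 rad/s
Using P = tau * omega
P = 3 * 4
P = 12 W

12 W


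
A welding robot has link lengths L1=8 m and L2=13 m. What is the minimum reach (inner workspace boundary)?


Given: L1 = 8 m, L2 = 13 m
For a 2-link planar arm, min reach = |L1 - L2| (second link folded back)
Min reach = |8 - 13|
Min reach = 5 m

5 m
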